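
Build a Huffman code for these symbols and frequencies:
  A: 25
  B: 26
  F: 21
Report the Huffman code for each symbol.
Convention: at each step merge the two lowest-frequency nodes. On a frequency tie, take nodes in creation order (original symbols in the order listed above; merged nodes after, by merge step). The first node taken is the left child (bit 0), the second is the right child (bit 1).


Huffman tree construction:
Step 1: Merge F(21) + A(25) = 46
Step 2: Merge B(26) + (F+A)(46) = 72
Read each symbol's code off the tree from the root (left child = 0, right child = 1).

Codes:
  A: 11 (length 2)
  B: 0 (length 1)
  F: 10 (length 2)
Average code length: 118/72 = 1.6389 bits/symbol


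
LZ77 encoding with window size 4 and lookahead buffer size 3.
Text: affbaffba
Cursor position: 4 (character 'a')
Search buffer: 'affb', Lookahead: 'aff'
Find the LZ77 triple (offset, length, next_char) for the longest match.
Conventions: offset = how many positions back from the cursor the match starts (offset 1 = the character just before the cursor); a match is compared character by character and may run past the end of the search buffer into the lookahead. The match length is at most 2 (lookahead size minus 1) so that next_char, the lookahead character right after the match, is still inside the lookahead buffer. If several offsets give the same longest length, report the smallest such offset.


Try each offset into the search buffer:
  offset=1 (pos 3, char 'b'): match length 0
  offset=2 (pos 2, char 'f'): match length 0
  offset=3 (pos 1, char 'f'): match length 0
  offset=4 (pos 0, char 'a'): match length 2
Longest match has length 2 at offset 4.
next_char = character at position 4 + 2 = 6 -> 'f'

Best match: offset=4, length=2 (matching 'af' starting at position 0)
LZ77 triple: (4, 2, 'f')


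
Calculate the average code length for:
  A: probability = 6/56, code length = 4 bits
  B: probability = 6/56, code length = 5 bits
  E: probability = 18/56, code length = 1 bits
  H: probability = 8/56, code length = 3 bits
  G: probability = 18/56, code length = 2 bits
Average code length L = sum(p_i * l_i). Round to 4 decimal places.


Weighted contributions p_i * l_i:
  A: (6/56) * 4 = 24/56
  B: (6/56) * 5 = 30/56
  E: (18/56) * 1 = 18/56
  H: (8/56) * 3 = 24/56
  G: (18/56) * 2 = 36/56
Sum = (24 + 30 + 18 + 24 + 36)/56 = 132/56

L = 132/56 = 2.3571 bits/symbol


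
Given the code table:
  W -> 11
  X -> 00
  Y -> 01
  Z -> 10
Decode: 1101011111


Decoding:
11 -> W
01 -> Y
01 -> Y
11 -> W
11 -> W


Result: WYYWW


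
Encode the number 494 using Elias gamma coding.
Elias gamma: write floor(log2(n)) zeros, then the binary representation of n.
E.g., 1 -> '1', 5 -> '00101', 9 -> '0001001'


num_bits = floor(log2(494)) + 1 = 9
leading_zeros = num_bits - 1 = 8
binary(494) = 111101110

Elias gamma(494) = '00000000' + '111101110' = 00000000111101110 (17 bits)


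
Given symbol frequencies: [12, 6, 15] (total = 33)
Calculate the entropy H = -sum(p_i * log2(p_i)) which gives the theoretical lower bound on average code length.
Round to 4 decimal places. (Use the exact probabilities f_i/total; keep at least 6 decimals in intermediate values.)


Per-symbol terms -p_i * log2(p_i) with p_i = f_i/33:
  p = 12/33 = 0.363636: log2(p) = -1.459432, -p*log2(p) = 0.530702
  p = 6/33 = 0.181818: log2(p) = -2.459432, -p*log2(p) = 0.447169
  p = 15/33 = 0.454545: log2(p) = -1.137504, -p*log2(p) = 0.517047
H = 0.530702 + 0.447169 + 0.517047 = 1.494918

H = 1.4949 bits/symbol


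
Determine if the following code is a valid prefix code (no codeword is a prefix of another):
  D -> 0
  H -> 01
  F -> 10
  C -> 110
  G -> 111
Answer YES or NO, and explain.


Checking each pair (does one codeword prefix another?):
  D='0' vs H='01': prefix -- VIOLATION

NO -- this is NOT a valid prefix code. D (0) is a prefix of H (01).


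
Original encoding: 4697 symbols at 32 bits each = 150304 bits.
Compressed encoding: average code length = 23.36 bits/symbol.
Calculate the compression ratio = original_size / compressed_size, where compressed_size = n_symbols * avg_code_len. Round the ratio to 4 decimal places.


original_size = n_symbols * orig_bits = 4697 * 32 = 150304 bits
compressed_size = n_symbols * avg_code_len = 4697 * 23.36 = 109721.92 bits
ratio = original_size / compressed_size = 150304 / 109721.92 = 1.3699

Compression ratio = 1.3699


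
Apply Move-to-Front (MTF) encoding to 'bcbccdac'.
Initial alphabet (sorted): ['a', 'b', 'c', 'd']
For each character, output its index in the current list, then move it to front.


MTF encoding:
'b': index 1 in ['a', 'b', 'c', 'd'] -> ['b', 'a', 'c', 'd']
'c': index 2 in ['b', 'a', 'c', 'd'] -> ['c', 'b', 'a', 'd']
'b': index 1 in ['c', 'b', 'a', 'd'] -> ['b', 'c', 'a', 'd']
'c': index 1 in ['b', 'c', 'a', 'd'] -> ['c', 'b', 'a', 'd']
'c': index 0 in ['c', 'b', 'a', 'd'] -> ['c', 'b', 'a', 'd']
'd': index 3 in ['c', 'b', 'a', 'd'] -> ['d', 'c', 'b', 'a']
'a': index 3 in ['d', 'c', 'b', 'a'] -> ['a', 'd', 'c', 'b']
'c': index 2 in ['a', 'd', 'c', 'b'] -> ['c', 'a', 'd', 'b']


Output: [1, 2, 1, 1, 0, 3, 3, 2]


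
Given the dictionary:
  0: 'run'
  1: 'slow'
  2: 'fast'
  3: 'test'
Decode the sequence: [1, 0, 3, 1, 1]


Look up each index in the dictionary:
  1 -> 'slow'
  0 -> 'run'
  3 -> 'test'
  1 -> 'slow'
  1 -> 'slow'

Decoded: "slow run test slow slow"


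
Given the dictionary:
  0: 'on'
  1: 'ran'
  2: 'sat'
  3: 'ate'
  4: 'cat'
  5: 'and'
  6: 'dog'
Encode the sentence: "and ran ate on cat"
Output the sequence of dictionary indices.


Look up each word in the dictionary:
  'and' -> 5
  'ran' -> 1
  'ate' -> 3
  'on' -> 0
  'cat' -> 4

Encoded: [5, 1, 3, 0, 4]


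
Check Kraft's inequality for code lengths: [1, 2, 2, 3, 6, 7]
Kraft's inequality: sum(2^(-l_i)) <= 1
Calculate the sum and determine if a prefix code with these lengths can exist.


Sum = 2^(-1) + 2^(-2) + 2^(-2) + 2^(-3) + 2^(-6) + 2^(-7)
    = 0.5 + 0.25 + 0.25 + 0.125 + 0.015625 + 0.0078125
    = 147/128 = 1.1484375
Since 1.1484375 > 1, Kraft's inequality is NOT satisfied.
A prefix code with these lengths CANNOT exist.

Kraft sum = 1.1484375. Not satisfied.


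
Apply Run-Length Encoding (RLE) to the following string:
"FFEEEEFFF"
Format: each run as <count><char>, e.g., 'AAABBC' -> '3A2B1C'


Scanning runs left to right:
  i=0: run of 'F' x 2 -> '2F'
  i=2: run of 'E' x 4 -> '4E'
  i=6: run of 'F' x 3 -> '3F'

RLE = 2F4E3F


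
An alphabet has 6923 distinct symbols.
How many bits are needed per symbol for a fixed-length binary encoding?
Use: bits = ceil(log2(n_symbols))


log2(6923) = 12.7572
Bracket: 2^12 = 4096 < 6923 <= 2^13 = 8192
So ceil(log2(6923)) = 13

bits = ceil(log2(6923)) = ceil(12.7572) = 13 bits


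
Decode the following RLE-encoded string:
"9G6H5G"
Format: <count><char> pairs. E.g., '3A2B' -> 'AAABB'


Expanding each <count><char> pair:
  9G -> 'GGGGGGGGG'
  6H -> 'HHHHHH'
  5G -> 'GGGGG'

Decoded = GGGGGGGGGHHHHHHGGGGG


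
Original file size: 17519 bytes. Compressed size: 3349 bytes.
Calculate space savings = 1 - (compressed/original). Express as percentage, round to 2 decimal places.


ratio = compressed/original = 3349/17519 = 0.191164
savings = 1 - ratio = 1 - 0.191164 = 0.808836
as a percentage: 0.808836 * 100 = 80.88%

Space savings = 1 - 3349/17519 = 80.88%


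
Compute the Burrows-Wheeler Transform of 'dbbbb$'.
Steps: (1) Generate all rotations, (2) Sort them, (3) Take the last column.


Rotations (sorted):
  0: $dbbbb -> last char: b
  1: b$dbbb -> last char: b
  2: bb$dbb -> last char: b
  3: bbb$db -> last char: b
  4: bbbb$d -> last char: d
  5: dbbbb$ -> last char: $


BWT = bbbbd$


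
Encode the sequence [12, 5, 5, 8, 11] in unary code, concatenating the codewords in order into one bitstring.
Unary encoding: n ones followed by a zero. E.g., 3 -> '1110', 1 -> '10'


Encode each number as n ones followed by a terminating 0:
  12 -> 1111111111110 (13 bits)
  5 -> 111110 (6 bits)
  5 -> 111110 (6 bits)
  8 -> 111111110 (9 bits)
  11 -> 111111111110 (12 bits)
Total length = 13 + 6 + 6 + 9 + 12 = 46 bits.

Unary([12, 5, 5, 8, 11]) = 1111111111110111110111110111111110111111111110 (46 bits)


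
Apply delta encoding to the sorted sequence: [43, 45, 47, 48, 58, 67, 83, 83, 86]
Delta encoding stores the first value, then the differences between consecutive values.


First value: 43
Deltas:
  45 - 43 = 2
  47 - 45 = 2
  48 - 47 = 1
  58 - 48 = 10
  67 - 58 = 9
  83 - 67 = 16
  83 - 83 = 0
  86 - 83 = 3


Delta encoded: [43, 2, 2, 1, 10, 9, 16, 0, 3]


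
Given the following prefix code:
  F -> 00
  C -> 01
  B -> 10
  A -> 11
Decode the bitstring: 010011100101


Decoding step by step:
Bits 01 -> C
Bits 00 -> F
Bits 11 -> A
Bits 10 -> B
Bits 01 -> C
Bits 01 -> C


Decoded message: CFABCC


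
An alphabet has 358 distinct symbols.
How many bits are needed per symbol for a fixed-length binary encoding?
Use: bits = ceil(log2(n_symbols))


log2(358) = 8.4838
Bracket: 2^8 = 256 < 358 <= 2^9 = 512
So ceil(log2(358)) = 9

bits = ceil(log2(358)) = ceil(8.4838) = 9 bits


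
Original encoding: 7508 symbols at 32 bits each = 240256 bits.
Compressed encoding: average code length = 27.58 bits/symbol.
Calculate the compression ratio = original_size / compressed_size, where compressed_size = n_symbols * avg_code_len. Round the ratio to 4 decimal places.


original_size = n_symbols * orig_bits = 7508 * 32 = 240256 bits
compressed_size = n_symbols * avg_code_len = 7508 * 27.58 = 207070.64 bits
ratio = original_size / compressed_size = 240256 / 207070.64 = 1.1603

Compression ratio = 1.1603


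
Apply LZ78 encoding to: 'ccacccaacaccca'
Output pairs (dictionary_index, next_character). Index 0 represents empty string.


LZ78 encoding steps:
Dictionary: {0: ''}
Step 1: w='' (idx 0), next='c' -> output (0, 'c'), add 'c' as idx 1
Step 2: w='c' (idx 1), next='a' -> output (1, 'a'), add 'ca' as idx 2
Step 3: w='c' (idx 1), next='c' -> output (1, 'c'), add 'cc' as idx 3
Step 4: w='ca' (idx 2), next='a' -> output (2, 'a'), add 'caa' as idx 4
Step 5: w='ca' (idx 2), next='c' -> output (2, 'c'), add 'cac' as idx 5
Step 6: w='cc' (idx 3), next='a' -> output (3, 'a'), add 'cca' as idx 6


Encoded: [(0, 'c'), (1, 'a'), (1, 'c'), (2, 'a'), (2, 'c'), (3, 'a')]


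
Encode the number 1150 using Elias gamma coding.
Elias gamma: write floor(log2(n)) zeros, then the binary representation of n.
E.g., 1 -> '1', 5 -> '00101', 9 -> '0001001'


num_bits = floor(log2(1150)) + 1 = 11
leading_zeros = num_bits - 1 = 10
binary(1150) = 10001111110

Elias gamma(1150) = '0000000000' + '10001111110' = 000000000010001111110 (21 bits)


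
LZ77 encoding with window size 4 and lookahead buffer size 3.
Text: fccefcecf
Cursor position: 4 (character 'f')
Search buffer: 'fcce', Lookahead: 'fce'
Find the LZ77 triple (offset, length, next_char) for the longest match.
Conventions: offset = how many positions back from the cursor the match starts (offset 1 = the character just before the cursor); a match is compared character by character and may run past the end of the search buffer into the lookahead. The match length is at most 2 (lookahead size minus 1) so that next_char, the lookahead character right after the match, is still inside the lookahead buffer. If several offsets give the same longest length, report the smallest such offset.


Try each offset into the search buffer:
  offset=1 (pos 3, char 'e'): match length 0
  offset=2 (pos 2, char 'c'): match length 0
  offset=3 (pos 1, char 'c'): match length 0
  offset=4 (pos 0, char 'f'): match length 2
Longest match has length 2 at offset 4.
next_char = character at position 4 + 2 = 6 -> 'e'

Best match: offset=4, length=2 (matching 'fc' starting at position 0)
LZ77 triple: (4, 2, 'e')


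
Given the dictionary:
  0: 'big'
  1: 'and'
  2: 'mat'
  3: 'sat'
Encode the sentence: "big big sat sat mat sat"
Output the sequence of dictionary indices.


Look up each word in the dictionary:
  'big' -> 0
  'big' -> 0
  'sat' -> 3
  'sat' -> 3
  'mat' -> 2
  'sat' -> 3

Encoded: [0, 0, 3, 3, 2, 3]


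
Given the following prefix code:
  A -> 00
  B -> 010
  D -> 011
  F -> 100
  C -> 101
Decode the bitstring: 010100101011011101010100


Decoding step by step:
Bits 010 -> B
Bits 100 -> F
Bits 101 -> C
Bits 011 -> D
Bits 011 -> D
Bits 101 -> C
Bits 010 -> B
Bits 100 -> F


Decoded message: BFCDDCBF


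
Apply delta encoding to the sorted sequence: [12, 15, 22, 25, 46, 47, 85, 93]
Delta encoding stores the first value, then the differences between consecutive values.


First value: 12
Deltas:
  15 - 12 = 3
  22 - 15 = 7
  25 - 22 = 3
  46 - 25 = 21
  47 - 46 = 1
  85 - 47 = 38
  93 - 85 = 8


Delta encoded: [12, 3, 7, 3, 21, 1, 38, 8]


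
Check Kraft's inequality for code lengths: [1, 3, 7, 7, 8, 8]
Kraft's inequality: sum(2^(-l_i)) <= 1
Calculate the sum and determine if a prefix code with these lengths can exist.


Sum = 2^(-1) + 2^(-3) + 2^(-7) + 2^(-7) + 2^(-8) + 2^(-8)
    = 0.5 + 0.125 + 0.0078125 + 0.0078125 + 0.00390625 + 0.00390625
    = 166/256 = 0.6484375
Since 0.6484375 <= 1, Kraft's inequality IS satisfied.
A prefix code with these lengths CAN exist.

Kraft sum = 0.6484375. Satisfied.


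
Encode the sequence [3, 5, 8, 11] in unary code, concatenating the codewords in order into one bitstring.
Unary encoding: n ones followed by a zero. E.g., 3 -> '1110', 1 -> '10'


Encode each number as n ones followed by a terminating 0:
  3 -> 1110 (4 bits)
  5 -> 111110 (6 bits)
  8 -> 111111110 (9 bits)
  11 -> 111111111110 (12 bits)
Total length = 4 + 6 + 9 + 12 = 31 bits.

Unary([3, 5, 8, 11]) = 1110111110111111110111111111110 (31 bits)


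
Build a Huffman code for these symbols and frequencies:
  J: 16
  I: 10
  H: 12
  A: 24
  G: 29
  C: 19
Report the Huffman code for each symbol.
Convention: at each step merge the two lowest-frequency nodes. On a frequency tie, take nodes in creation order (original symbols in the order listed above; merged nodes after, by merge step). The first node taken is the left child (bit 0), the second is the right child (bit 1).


Huffman tree construction:
Step 1: Merge I(10) + H(12) = 22
Step 2: Merge J(16) + C(19) = 35
Step 3: Merge (I+H)(22) + A(24) = 46
Step 4: Merge G(29) + (J+C)(35) = 64
Step 5: Merge ((I+H)+A)(46) + (G+(J+C))(64) = 110
Read each symbol's code off the tree from the root (left child = 0, right child = 1).

Codes:
  J: 110 (length 3)
  I: 000 (length 3)
  H: 001 (length 3)
  A: 01 (length 2)
  G: 10 (length 2)
  C: 111 (length 3)
Average code length: 277/110 = 2.5182 bits/symbol


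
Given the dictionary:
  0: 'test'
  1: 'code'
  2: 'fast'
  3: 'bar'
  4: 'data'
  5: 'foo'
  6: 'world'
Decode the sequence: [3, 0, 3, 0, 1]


Look up each index in the dictionary:
  3 -> 'bar'
  0 -> 'test'
  3 -> 'bar'
  0 -> 'test'
  1 -> 'code'

Decoded: "bar test bar test code"


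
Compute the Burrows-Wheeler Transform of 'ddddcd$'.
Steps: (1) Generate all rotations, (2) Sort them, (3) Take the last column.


Rotations (sorted):
  0: $ddddcd -> last char: d
  1: cd$dddd -> last char: d
  2: d$ddddc -> last char: c
  3: dcd$ddd -> last char: d
  4: ddcd$dd -> last char: d
  5: dddcd$d -> last char: d
  6: ddddcd$ -> last char: $


BWT = ddcddd$


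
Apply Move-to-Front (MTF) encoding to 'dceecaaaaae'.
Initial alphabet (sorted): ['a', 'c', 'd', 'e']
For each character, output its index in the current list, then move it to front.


MTF encoding:
'd': index 2 in ['a', 'c', 'd', 'e'] -> ['d', 'a', 'c', 'e']
'c': index 2 in ['d', 'a', 'c', 'e'] -> ['c', 'd', 'a', 'e']
'e': index 3 in ['c', 'd', 'a', 'e'] -> ['e', 'c', 'd', 'a']
'e': index 0 in ['e', 'c', 'd', 'a'] -> ['e', 'c', 'd', 'a']
'c': index 1 in ['e', 'c', 'd', 'a'] -> ['c', 'e', 'd', 'a']
'a': index 3 in ['c', 'e', 'd', 'a'] -> ['a', 'c', 'e', 'd']
'a': index 0 in ['a', 'c', 'e', 'd'] -> ['a', 'c', 'e', 'd']
'a': index 0 in ['a', 'c', 'e', 'd'] -> ['a', 'c', 'e', 'd']
'a': index 0 in ['a', 'c', 'e', 'd'] -> ['a', 'c', 'e', 'd']
'a': index 0 in ['a', 'c', 'e', 'd'] -> ['a', 'c', 'e', 'd']
'e': index 2 in ['a', 'c', 'e', 'd'] -> ['e', 'a', 'c', 'd']


Output: [2, 2, 3, 0, 1, 3, 0, 0, 0, 0, 2]


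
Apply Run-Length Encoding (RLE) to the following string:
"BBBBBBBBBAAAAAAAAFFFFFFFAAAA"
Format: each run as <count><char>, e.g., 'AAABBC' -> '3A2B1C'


Scanning runs left to right:
  i=0: run of 'B' x 9 -> '9B'
  i=9: run of 'A' x 8 -> '8A'
  i=17: run of 'F' x 7 -> '7F'
  i=24: run of 'A' x 4 -> '4A'

RLE = 9B8A7F4A


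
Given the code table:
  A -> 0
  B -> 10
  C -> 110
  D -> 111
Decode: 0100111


Decoding:
0 -> A
10 -> B
0 -> A
111 -> D


Result: ABAD


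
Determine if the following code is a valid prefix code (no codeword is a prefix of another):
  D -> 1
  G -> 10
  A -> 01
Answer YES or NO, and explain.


Checking each pair (does one codeword prefix another?):
  D='1' vs G='10': prefix -- VIOLATION

NO -- this is NOT a valid prefix code. D (1) is a prefix of G (10).


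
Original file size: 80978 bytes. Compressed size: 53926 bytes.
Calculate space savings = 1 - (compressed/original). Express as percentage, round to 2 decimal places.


ratio = compressed/original = 53926/80978 = 0.665934
savings = 1 - ratio = 1 - 0.665934 = 0.334066
as a percentage: 0.334066 * 100 = 33.41%

Space savings = 1 - 53926/80978 = 33.41%


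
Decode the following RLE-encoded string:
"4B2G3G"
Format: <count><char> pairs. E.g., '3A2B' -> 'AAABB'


Expanding each <count><char> pair:
  4B -> 'BBBB'
  2G -> 'GG'
  3G -> 'GGG'

Decoded = BBBBGGGGG


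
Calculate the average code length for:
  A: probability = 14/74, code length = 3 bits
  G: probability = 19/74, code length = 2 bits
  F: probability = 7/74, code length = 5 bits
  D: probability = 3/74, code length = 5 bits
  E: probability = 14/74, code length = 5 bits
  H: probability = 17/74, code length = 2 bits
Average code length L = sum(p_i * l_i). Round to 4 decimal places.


Weighted contributions p_i * l_i:
  A: (14/74) * 3 = 42/74
  G: (19/74) * 2 = 38/74
  F: (7/74) * 5 = 35/74
  D: (3/74) * 5 = 15/74
  E: (14/74) * 5 = 70/74
  H: (17/74) * 2 = 34/74
Sum = (42 + 38 + 35 + 15 + 70 + 34)/74 = 234/74

L = 234/74 = 3.1622 bits/symbol


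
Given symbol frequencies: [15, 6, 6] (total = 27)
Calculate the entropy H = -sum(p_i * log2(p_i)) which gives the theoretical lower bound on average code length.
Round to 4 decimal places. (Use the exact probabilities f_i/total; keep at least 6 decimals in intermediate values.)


Per-symbol terms -p_i * log2(p_i) with p_i = f_i/27:
  p = 15/27 = 0.555556: log2(p) = -0.847997, -p*log2(p) = 0.471109
  p = 6/27 = 0.222222: log2(p) = -2.169925, -p*log2(p) = 0.482206
  p = 6/27 = 0.222222: log2(p) = -2.169925, -p*log2(p) = 0.482206
H = 0.471109 + 0.482206 + 0.482206 = 1.435521

H = 1.4355 bits/symbol


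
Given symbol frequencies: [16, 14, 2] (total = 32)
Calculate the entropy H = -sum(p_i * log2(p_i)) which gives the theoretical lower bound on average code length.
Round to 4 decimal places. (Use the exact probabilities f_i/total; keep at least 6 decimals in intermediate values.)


Per-symbol terms -p_i * log2(p_i) with p_i = f_i/32:
  p = 16/32 = 0.500000: log2(p) = -1.000000, -p*log2(p) = 0.500000
  p = 14/32 = 0.437500: log2(p) = -1.192645, -p*log2(p) = 0.521782
  p = 2/32 = 0.062500: log2(p) = -4.000000, -p*log2(p) = 0.250000
H = 0.500000 + 0.521782 + 0.250000 = 1.271782

H = 1.2718 bits/symbol


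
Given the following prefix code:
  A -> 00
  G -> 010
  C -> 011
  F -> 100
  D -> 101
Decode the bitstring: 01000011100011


Decoding step by step:
Bits 010 -> G
Bits 00 -> A
Bits 011 -> C
Bits 100 -> F
Bits 011 -> C


Decoded message: GACFC


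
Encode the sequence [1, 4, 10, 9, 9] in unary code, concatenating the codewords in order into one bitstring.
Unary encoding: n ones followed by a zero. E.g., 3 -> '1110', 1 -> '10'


Encode each number as n ones followed by a terminating 0:
  1 -> 10 (2 bits)
  4 -> 11110 (5 bits)
  10 -> 11111111110 (11 bits)
  9 -> 1111111110 (10 bits)
  9 -> 1111111110 (10 bits)
Total length = 2 + 5 + 11 + 10 + 10 = 38 bits.

Unary([1, 4, 10, 9, 9]) = 10111101111111111011111111101111111110 (38 bits)


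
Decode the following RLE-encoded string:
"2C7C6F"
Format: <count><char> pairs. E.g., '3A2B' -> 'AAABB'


Expanding each <count><char> pair:
  2C -> 'CC'
  7C -> 'CCCCCCC'
  6F -> 'FFFFFF'

Decoded = CCCCCCCCCFFFFFF


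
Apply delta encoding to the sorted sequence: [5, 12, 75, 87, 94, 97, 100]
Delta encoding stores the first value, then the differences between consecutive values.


First value: 5
Deltas:
  12 - 5 = 7
  75 - 12 = 63
  87 - 75 = 12
  94 - 87 = 7
  97 - 94 = 3
  100 - 97 = 3


Delta encoded: [5, 7, 63, 12, 7, 3, 3]


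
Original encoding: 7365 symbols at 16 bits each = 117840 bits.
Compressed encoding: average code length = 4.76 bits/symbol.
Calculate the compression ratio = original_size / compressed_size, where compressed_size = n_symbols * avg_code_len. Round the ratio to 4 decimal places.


original_size = n_symbols * orig_bits = 7365 * 16 = 117840 bits
compressed_size = n_symbols * avg_code_len = 7365 * 4.76 = 35057.4 bits
ratio = original_size / compressed_size = 117840 / 35057.4 = 3.3613

Compression ratio = 3.3613


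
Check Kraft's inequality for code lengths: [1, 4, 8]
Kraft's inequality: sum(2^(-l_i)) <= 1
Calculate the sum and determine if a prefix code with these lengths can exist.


Sum = 2^(-1) + 2^(-4) + 2^(-8)
    = 0.5 + 0.0625 + 0.00390625
    = 145/256 = 0.56640625
Since 0.56640625 <= 1, Kraft's inequality IS satisfied.
A prefix code with these lengths CAN exist.

Kraft sum = 0.56640625. Satisfied.


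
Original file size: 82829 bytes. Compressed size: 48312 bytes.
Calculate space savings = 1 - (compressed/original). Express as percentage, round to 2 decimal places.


ratio = compressed/original = 48312/82829 = 0.583274
savings = 1 - ratio = 1 - 0.583274 = 0.416726
as a percentage: 0.416726 * 100 = 41.67%

Space savings = 1 - 48312/82829 = 41.67%


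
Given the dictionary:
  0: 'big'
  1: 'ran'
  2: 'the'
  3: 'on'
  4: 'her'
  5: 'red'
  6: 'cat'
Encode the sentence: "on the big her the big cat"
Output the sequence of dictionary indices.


Look up each word in the dictionary:
  'on' -> 3
  'the' -> 2
  'big' -> 0
  'her' -> 4
  'the' -> 2
  'big' -> 0
  'cat' -> 6

Encoded: [3, 2, 0, 4, 2, 0, 6]


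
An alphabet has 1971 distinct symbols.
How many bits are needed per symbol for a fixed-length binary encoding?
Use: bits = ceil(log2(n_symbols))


log2(1971) = 10.9447
Bracket: 2^10 = 1024 < 1971 <= 2^11 = 2048
So ceil(log2(1971)) = 11

bits = ceil(log2(1971)) = ceil(10.9447) = 11 bits


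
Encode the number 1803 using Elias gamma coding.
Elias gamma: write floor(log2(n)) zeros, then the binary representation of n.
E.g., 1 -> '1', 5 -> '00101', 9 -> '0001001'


num_bits = floor(log2(1803)) + 1 = 11
leading_zeros = num_bits - 1 = 10
binary(1803) = 11100001011

Elias gamma(1803) = '0000000000' + '11100001011' = 000000000011100001011 (21 bits)


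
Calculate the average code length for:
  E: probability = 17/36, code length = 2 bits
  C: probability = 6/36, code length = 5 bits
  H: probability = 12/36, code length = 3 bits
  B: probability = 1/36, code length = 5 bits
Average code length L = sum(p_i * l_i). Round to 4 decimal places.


Weighted contributions p_i * l_i:
  E: (17/36) * 2 = 34/36
  C: (6/36) * 5 = 30/36
  H: (12/36) * 3 = 36/36
  B: (1/36) * 5 = 5/36
Sum = (34 + 30 + 36 + 5)/36 = 105/36

L = 105/36 = 2.9167 bits/symbol


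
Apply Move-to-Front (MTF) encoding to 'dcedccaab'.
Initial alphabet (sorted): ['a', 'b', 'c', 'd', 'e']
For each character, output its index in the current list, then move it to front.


MTF encoding:
'd': index 3 in ['a', 'b', 'c', 'd', 'e'] -> ['d', 'a', 'b', 'c', 'e']
'c': index 3 in ['d', 'a', 'b', 'c', 'e'] -> ['c', 'd', 'a', 'b', 'e']
'e': index 4 in ['c', 'd', 'a', 'b', 'e'] -> ['e', 'c', 'd', 'a', 'b']
'd': index 2 in ['e', 'c', 'd', 'a', 'b'] -> ['d', 'e', 'c', 'a', 'b']
'c': index 2 in ['d', 'e', 'c', 'a', 'b'] -> ['c', 'd', 'e', 'a', 'b']
'c': index 0 in ['c', 'd', 'e', 'a', 'b'] -> ['c', 'd', 'e', 'a', 'b']
'a': index 3 in ['c', 'd', 'e', 'a', 'b'] -> ['a', 'c', 'd', 'e', 'b']
'a': index 0 in ['a', 'c', 'd', 'e', 'b'] -> ['a', 'c', 'd', 'e', 'b']
'b': index 4 in ['a', 'c', 'd', 'e', 'b'] -> ['b', 'a', 'c', 'd', 'e']


Output: [3, 3, 4, 2, 2, 0, 3, 0, 4]


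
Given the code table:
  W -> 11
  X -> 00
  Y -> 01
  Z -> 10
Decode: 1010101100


Decoding:
10 -> Z
10 -> Z
10 -> Z
11 -> W
00 -> X


Result: ZZZWX


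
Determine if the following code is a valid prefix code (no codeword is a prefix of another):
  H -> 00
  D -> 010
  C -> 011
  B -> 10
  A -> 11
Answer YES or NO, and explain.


Checking each pair (does one codeword prefix another?):
  H='00' vs D='010': no prefix
  H='00' vs C='011': no prefix
  H='00' vs B='10': no prefix
  H='00' vs A='11': no prefix
  D='010' vs H='00': no prefix
  D='010' vs C='011': no prefix
  D='010' vs B='10': no prefix
  D='010' vs A='11': no prefix
  C='011' vs H='00': no prefix
  C='011' vs D='010': no prefix
  C='011' vs B='10': no prefix
  C='011' vs A='11': no prefix
  B='10' vs H='00': no prefix
  B='10' vs D='010': no prefix
  B='10' vs C='011': no prefix
  B='10' vs A='11': no prefix
  A='11' vs H='00': no prefix
  A='11' vs D='010': no prefix
  A='11' vs C='011': no prefix
  A='11' vs B='10': no prefix
No violation found over all pairs.

YES -- this is a valid prefix code. No codeword is a prefix of any other codeword.


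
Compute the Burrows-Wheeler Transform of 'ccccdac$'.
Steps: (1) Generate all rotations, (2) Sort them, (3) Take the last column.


Rotations (sorted):
  0: $ccccdac -> last char: c
  1: ac$ccccd -> last char: d
  2: c$ccccda -> last char: a
  3: ccccdac$ -> last char: $
  4: cccdac$c -> last char: c
  5: ccdac$cc -> last char: c
  6: cdac$ccc -> last char: c
  7: dac$cccc -> last char: c


BWT = cda$cccc


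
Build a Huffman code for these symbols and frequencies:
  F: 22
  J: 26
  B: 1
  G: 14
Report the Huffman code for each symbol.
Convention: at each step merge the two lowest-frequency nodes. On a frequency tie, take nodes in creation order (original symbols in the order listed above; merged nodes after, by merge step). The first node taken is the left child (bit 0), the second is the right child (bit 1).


Huffman tree construction:
Step 1: Merge B(1) + G(14) = 15
Step 2: Merge (B+G)(15) + F(22) = 37
Step 3: Merge J(26) + ((B+G)+F)(37) = 63
Read each symbol's code off the tree from the root (left child = 0, right child = 1).

Codes:
  F: 11 (length 2)
  J: 0 (length 1)
  B: 100 (length 3)
  G: 101 (length 3)
Average code length: 115/63 = 1.8254 bits/symbol


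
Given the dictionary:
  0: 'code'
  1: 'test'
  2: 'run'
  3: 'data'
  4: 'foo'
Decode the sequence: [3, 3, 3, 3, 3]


Look up each index in the dictionary:
  3 -> 'data'
  3 -> 'data'
  3 -> 'data'
  3 -> 'data'
  3 -> 'data'

Decoded: "data data data data data"


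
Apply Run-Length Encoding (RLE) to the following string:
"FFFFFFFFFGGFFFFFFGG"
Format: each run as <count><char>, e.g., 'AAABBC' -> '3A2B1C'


Scanning runs left to right:
  i=0: run of 'F' x 9 -> '9F'
  i=9: run of 'G' x 2 -> '2G'
  i=11: run of 'F' x 6 -> '6F'
  i=17: run of 'G' x 2 -> '2G'

RLE = 9F2G6F2G


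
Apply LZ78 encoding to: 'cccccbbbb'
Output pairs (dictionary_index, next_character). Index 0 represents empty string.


LZ78 encoding steps:
Dictionary: {0: ''}
Step 1: w='' (idx 0), next='c' -> output (0, 'c'), add 'c' as idx 1
Step 2: w='c' (idx 1), next='c' -> output (1, 'c'), add 'cc' as idx 2
Step 3: w='cc' (idx 2), next='b' -> output (2, 'b'), add 'ccb' as idx 3
Step 4: w='' (idx 0), next='b' -> output (0, 'b'), add 'b' as idx 4
Step 5: w='b' (idx 4), next='b' -> output (4, 'b'), add 'bb' as idx 5


Encoded: [(0, 'c'), (1, 'c'), (2, 'b'), (0, 'b'), (4, 'b')]


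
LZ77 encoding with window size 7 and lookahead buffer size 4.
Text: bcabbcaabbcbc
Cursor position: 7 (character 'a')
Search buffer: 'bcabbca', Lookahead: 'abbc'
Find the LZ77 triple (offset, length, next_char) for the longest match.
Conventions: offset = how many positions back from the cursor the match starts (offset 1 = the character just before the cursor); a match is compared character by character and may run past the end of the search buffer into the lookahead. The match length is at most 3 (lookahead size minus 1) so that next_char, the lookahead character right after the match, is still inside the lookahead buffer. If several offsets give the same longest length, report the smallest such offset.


Try each offset into the search buffer:
  offset=1 (pos 6, char 'a'): match length 1
  offset=2 (pos 5, char 'c'): match length 0
  offset=3 (pos 4, char 'b'): match length 0
  offset=4 (pos 3, char 'b'): match length 0
  offset=5 (pos 2, char 'a'): match length 3
  offset=6 (pos 1, char 'c'): match length 0
  offset=7 (pos 0, char 'b'): match length 0
Longest match has length 3 at offset 5.
next_char = character at position 7 + 3 = 10 -> 'c'

Best match: offset=5, length=3 (matching 'abb' starting at position 2)
LZ77 triple: (5, 3, 'c')


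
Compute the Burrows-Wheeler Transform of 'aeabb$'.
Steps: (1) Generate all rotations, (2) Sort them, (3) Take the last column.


Rotations (sorted):
  0: $aeabb -> last char: b
  1: abb$ae -> last char: e
  2: aeabb$ -> last char: $
  3: b$aeab -> last char: b
  4: bb$aea -> last char: a
  5: eabb$a -> last char: a


BWT = be$baa


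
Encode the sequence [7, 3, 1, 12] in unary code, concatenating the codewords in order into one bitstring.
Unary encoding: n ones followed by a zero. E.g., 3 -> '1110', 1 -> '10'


Encode each number as n ones followed by a terminating 0:
  7 -> 11111110 (8 bits)
  3 -> 1110 (4 bits)
  1 -> 10 (2 bits)
  12 -> 1111111111110 (13 bits)
Total length = 8 + 4 + 2 + 13 = 27 bits.

Unary([7, 3, 1, 12]) = 111111101110101111111111110 (27 bits)


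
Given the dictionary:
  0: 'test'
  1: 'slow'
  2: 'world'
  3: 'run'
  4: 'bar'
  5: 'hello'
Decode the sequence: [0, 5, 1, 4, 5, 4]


Look up each index in the dictionary:
  0 -> 'test'
  5 -> 'hello'
  1 -> 'slow'
  4 -> 'bar'
  5 -> 'hello'
  4 -> 'bar'

Decoded: "test hello slow bar hello bar"


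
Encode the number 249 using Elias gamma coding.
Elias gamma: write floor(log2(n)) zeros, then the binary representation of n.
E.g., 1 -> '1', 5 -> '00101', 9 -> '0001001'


num_bits = floor(log2(249)) + 1 = 8
leading_zeros = num_bits - 1 = 7
binary(249) = 11111001

Elias gamma(249) = '0000000' + '11111001' = 000000011111001 (15 bits)


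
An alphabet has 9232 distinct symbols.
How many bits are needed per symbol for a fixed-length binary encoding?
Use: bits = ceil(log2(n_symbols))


log2(9232) = 13.1724
Bracket: 2^13 = 8192 < 9232 <= 2^14 = 16384
So ceil(log2(9232)) = 14

bits = ceil(log2(9232)) = ceil(13.1724) = 14 bits


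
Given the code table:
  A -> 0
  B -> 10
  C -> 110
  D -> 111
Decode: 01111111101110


Decoding:
0 -> A
111 -> D
111 -> D
110 -> C
111 -> D
0 -> A


Result: ADDCDA


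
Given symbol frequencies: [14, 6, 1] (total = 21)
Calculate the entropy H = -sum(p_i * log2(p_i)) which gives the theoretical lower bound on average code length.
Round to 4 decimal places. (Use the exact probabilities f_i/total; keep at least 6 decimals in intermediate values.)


Per-symbol terms -p_i * log2(p_i) with p_i = f_i/21:
  p = 14/21 = 0.666667: log2(p) = -0.584963, -p*log2(p) = 0.389975
  p = 6/21 = 0.285714: log2(p) = -1.807355, -p*log2(p) = 0.516387
  p = 1/21 = 0.047619: log2(p) = -4.392317, -p*log2(p) = 0.209158
H = 0.389975 + 0.516387 + 0.209158 = 1.115520

H = 1.1155 bits/symbol


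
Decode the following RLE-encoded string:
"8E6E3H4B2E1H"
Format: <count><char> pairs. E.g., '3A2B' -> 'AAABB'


Expanding each <count><char> pair:
  8E -> 'EEEEEEEE'
  6E -> 'EEEEEE'
  3H -> 'HHH'
  4B -> 'BBBB'
  2E -> 'EE'
  1H -> 'H'

Decoded = EEEEEEEEEEEEEEHHHBBBBEEH


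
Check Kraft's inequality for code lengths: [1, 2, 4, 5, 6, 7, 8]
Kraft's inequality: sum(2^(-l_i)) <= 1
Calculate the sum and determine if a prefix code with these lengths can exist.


Sum = 2^(-1) + 2^(-2) + 2^(-4) + 2^(-5) + 2^(-6) + 2^(-7) + 2^(-8)
    = 0.5 + 0.25 + 0.0625 + 0.03125 + 0.015625 + 0.0078125 + 0.00390625
    = 223/256 = 0.87109375
Since 0.87109375 <= 1, Kraft's inequality IS satisfied.
A prefix code with these lengths CAN exist.

Kraft sum = 0.87109375. Satisfied.


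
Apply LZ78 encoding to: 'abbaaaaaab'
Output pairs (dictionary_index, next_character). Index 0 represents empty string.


LZ78 encoding steps:
Dictionary: {0: ''}
Step 1: w='' (idx 0), next='a' -> output (0, 'a'), add 'a' as idx 1
Step 2: w='' (idx 0), next='b' -> output (0, 'b'), add 'b' as idx 2
Step 3: w='b' (idx 2), next='a' -> output (2, 'a'), add 'ba' as idx 3
Step 4: w='a' (idx 1), next='a' -> output (1, 'a'), add 'aa' as idx 4
Step 5: w='aa' (idx 4), next='a' -> output (4, 'a'), add 'aaa' as idx 5
Step 6: w='b' (idx 2), end of input -> output (2, '')


Encoded: [(0, 'a'), (0, 'b'), (2, 'a'), (1, 'a'), (4, 'a'), (2, '')]


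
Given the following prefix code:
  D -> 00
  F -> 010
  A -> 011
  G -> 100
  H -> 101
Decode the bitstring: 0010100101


Decoding step by step:
Bits 00 -> D
Bits 101 -> H
Bits 00 -> D
Bits 101 -> H


Decoded message: DHDH


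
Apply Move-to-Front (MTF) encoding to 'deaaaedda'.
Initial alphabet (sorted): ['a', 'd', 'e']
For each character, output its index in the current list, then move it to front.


MTF encoding:
'd': index 1 in ['a', 'd', 'e'] -> ['d', 'a', 'e']
'e': index 2 in ['d', 'a', 'e'] -> ['e', 'd', 'a']
'a': index 2 in ['e', 'd', 'a'] -> ['a', 'e', 'd']
'a': index 0 in ['a', 'e', 'd'] -> ['a', 'e', 'd']
'a': index 0 in ['a', 'e', 'd'] -> ['a', 'e', 'd']
'e': index 1 in ['a', 'e', 'd'] -> ['e', 'a', 'd']
'd': index 2 in ['e', 'a', 'd'] -> ['d', 'e', 'a']
'd': index 0 in ['d', 'e', 'a'] -> ['d', 'e', 'a']
'a': index 2 in ['d', 'e', 'a'] -> ['a', 'd', 'e']


Output: [1, 2, 2, 0, 0, 1, 2, 0, 2]


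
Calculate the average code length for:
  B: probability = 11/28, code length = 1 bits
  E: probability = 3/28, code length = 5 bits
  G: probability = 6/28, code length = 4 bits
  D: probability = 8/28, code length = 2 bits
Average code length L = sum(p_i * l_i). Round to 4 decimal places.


Weighted contributions p_i * l_i:
  B: (11/28) * 1 = 11/28
  E: (3/28) * 5 = 15/28
  G: (6/28) * 4 = 24/28
  D: (8/28) * 2 = 16/28
Sum = (11 + 15 + 24 + 16)/28 = 66/28

L = 66/28 = 2.3571 bits/symbol


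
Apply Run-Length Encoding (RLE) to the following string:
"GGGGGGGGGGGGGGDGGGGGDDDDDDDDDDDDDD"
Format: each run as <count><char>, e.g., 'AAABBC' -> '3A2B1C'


Scanning runs left to right:
  i=0: run of 'G' x 14 -> '14G'
  i=14: run of 'D' x 1 -> '1D'
  i=15: run of 'G' x 5 -> '5G'
  i=20: run of 'D' x 14 -> '14D'

RLE = 14G1D5G14D


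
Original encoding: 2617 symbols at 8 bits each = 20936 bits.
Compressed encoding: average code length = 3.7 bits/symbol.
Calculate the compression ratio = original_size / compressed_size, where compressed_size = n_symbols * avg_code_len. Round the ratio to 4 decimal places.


original_size = n_symbols * orig_bits = 2617 * 8 = 20936 bits
compressed_size = n_symbols * avg_code_len = 2617 * 3.7 = 9682.9 bits
ratio = original_size / compressed_size = 20936 / 9682.9 = 2.1622

Compression ratio = 2.1622


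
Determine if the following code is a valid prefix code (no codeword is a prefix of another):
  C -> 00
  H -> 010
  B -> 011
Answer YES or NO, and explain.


Checking each pair (does one codeword prefix another?):
  C='00' vs H='010': no prefix
  C='00' vs B='011': no prefix
  H='010' vs C='00': no prefix
  H='010' vs B='011': no prefix
  B='011' vs C='00': no prefix
  B='011' vs H='010': no prefix
No violation found over all pairs.

YES -- this is a valid prefix code. No codeword is a prefix of any other codeword.


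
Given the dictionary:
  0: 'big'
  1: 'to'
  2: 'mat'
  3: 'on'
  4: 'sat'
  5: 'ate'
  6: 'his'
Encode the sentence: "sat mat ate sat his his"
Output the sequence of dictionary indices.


Look up each word in the dictionary:
  'sat' -> 4
  'mat' -> 2
  'ate' -> 5
  'sat' -> 4
  'his' -> 6
  'his' -> 6

Encoded: [4, 2, 5, 4, 6, 6]


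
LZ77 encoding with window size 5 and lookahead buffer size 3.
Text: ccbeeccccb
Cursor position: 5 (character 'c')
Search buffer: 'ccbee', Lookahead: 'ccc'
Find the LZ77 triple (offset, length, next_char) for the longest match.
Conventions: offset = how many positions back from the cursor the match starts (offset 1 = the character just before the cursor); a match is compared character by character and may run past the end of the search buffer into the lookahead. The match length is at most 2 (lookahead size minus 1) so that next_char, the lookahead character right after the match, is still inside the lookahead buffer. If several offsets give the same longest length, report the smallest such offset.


Try each offset into the search buffer:
  offset=1 (pos 4, char 'e'): match length 0
  offset=2 (pos 3, char 'e'): match length 0
  offset=3 (pos 2, char 'b'): match length 0
  offset=4 (pos 1, char 'c'): match length 1
  offset=5 (pos 0, char 'c'): match length 2
Longest match has length 2 at offset 5.
next_char = character at position 5 + 2 = 7 -> 'c'

Best match: offset=5, length=2 (matching 'cc' starting at position 0)
LZ77 triple: (5, 2, 'c')


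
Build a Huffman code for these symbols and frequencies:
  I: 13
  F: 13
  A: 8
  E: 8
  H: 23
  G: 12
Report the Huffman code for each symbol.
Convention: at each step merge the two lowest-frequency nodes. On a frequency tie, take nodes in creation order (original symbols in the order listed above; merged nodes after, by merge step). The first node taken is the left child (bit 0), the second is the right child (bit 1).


Huffman tree construction:
Step 1: Merge A(8) + E(8) = 16
Step 2: Merge G(12) + I(13) = 25
Step 3: Merge F(13) + (A+E)(16) = 29
Step 4: Merge H(23) + (G+I)(25) = 48
Step 5: Merge (F+(A+E))(29) + (H+(G+I))(48) = 77
Read each symbol's code off the tree from the root (left child = 0, right child = 1).

Codes:
  I: 111 (length 3)
  F: 00 (length 2)
  A: 010 (length 3)
  E: 011 (length 3)
  H: 10 (length 2)
  G: 110 (length 3)
Average code length: 195/77 = 2.5325 bits/symbol


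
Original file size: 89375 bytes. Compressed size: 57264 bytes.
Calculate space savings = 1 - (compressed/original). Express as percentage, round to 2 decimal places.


ratio = compressed/original = 57264/89375 = 0.640716
savings = 1 - ratio = 1 - 0.640716 = 0.359284
as a percentage: 0.359284 * 100 = 35.93%

Space savings = 1 - 57264/89375 = 35.93%


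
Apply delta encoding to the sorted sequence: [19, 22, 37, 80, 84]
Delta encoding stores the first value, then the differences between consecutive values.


First value: 19
Deltas:
  22 - 19 = 3
  37 - 22 = 15
  80 - 37 = 43
  84 - 80 = 4


Delta encoded: [19, 3, 15, 43, 4]


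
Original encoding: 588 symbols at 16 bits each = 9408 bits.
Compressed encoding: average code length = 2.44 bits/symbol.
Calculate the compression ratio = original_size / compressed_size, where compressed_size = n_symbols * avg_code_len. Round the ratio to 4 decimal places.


original_size = n_symbols * orig_bits = 588 * 16 = 9408 bits
compressed_size = n_symbols * avg_code_len = 588 * 2.44 = 1434.72 bits
ratio = original_size / compressed_size = 9408 / 1434.72 = 6.5574

Compression ratio = 6.5574


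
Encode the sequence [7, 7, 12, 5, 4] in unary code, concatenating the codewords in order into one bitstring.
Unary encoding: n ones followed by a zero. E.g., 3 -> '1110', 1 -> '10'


Encode each number as n ones followed by a terminating 0:
  7 -> 11111110 (8 bits)
  7 -> 11111110 (8 bits)
  12 -> 1111111111110 (13 bits)
  5 -> 111110 (6 bits)
  4 -> 11110 (5 bits)
Total length = 8 + 8 + 13 + 6 + 5 = 40 bits.

Unary([7, 7, 12, 5, 4]) = 1111111011111110111111111111011111011110 (40 bits)


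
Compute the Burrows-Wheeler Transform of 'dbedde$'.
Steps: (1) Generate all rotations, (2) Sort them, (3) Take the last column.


Rotations (sorted):
  0: $dbedde -> last char: e
  1: bedde$d -> last char: d
  2: dbedde$ -> last char: $
  3: dde$dbe -> last char: e
  4: de$dbed -> last char: d
  5: e$dbedd -> last char: d
  6: edde$db -> last char: b


BWT = ed$eddb
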